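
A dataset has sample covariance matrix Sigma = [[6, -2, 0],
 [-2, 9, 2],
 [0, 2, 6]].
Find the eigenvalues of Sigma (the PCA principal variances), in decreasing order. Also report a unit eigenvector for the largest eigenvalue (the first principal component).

Step 1 — characteristic polynomial p(λ) = det(λI - Sigma) = λ³ - tr·λ² + c_1·λ - det, where tr = trace, c_1 = sum of the principal 2×2 minors, det = det(Sigma):
  tr = 6 + 9 + 6 = 21,
  c_1 = (6·9 - (-2)²) + (6·6 - (0)²) + (9·6 - (2)²) = 50 + 36 + 50 = 136,
  det = 6·(9·6 - (2)²) - (-2)·((-2)·6 - (2)·(0)) + (0)·((-2)·(2) - 9·(0)) = 6·(50) - (-2)·(-12) + (0)·(-4) = 276.
  So p(λ) = λ³ - 21λ² + 136λ - 276.
Step 2 — look for an integer root (rational root theorem: any rational root is an integer divisor of 276). Testing λ = 6:
  p(6) = 216 - 756 + 816 - 276 = 0  ✓
  Dividing out (λ - 6): p(λ) = (λ - 6)(λ² - 15λ + 46).
Step 3 — remaining eigenvalues from the quadratic λ² - 15λ + 46 = 0:
  Δ = 15² - 4·46 = 225 - 184 = 41,  λ = (15 ± √41)/2 = (15 ± 6.4031)/2 ≈ 10.7016 or 4.2984.
  Sorted: λ_1 = 10.7016,  λ_2 = 6,  λ_3 = 4.2984  (check: sum = 21 = tr ✓).

Step 4 — unit eigenvector for λ_1 ≈ 10.7016: v spans the null space of (Sigma - λ_1 I), whose rows are
  r_1 = (-4.7016, -2, 0),  r_2 = (-2, -1.7016, 2),  r_3 = (0, 2, -4.7016).
  v is orthogonal to every row, so take v ∝ r_1 × r_2 = ((-2)·(2) - (0)·(-1.7016), (0)·(-2) - (-4.7016)·(2), (-4.7016)·(-1.7016) - (-2)·(-2)) ≈ (-4, 9.4031, 4).
  Rescale (multiply by -1 so the first nonzero entry is positive): u = (4, -9.4031, -4).
  ||u|| = √((4)² + (-9.4031)² + (-4)²) = √(120.4187) ≈ 10.9735,  v_1 = u/||u|| ≈ (0.3645, -0.8569, -0.3645) (||v_1|| = 1).

λ_1 = 10.7016,  λ_2 = 6,  λ_3 = 4.2984;  v_1 ≈ (0.3645, -0.8569, -0.3645)


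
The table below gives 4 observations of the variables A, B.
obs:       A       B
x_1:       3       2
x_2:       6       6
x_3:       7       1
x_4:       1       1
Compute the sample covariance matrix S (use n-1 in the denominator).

Step 1 — column means:
  mean(A) = (3 + 6 + 7 + 1) / 4 = 17/4 = 4.25
  mean(B) = (2 + 6 + 1 + 1) / 4 = 10/4 = 2.5

Step 2 — sample covariance S[i,j] = (1/(n-1)) · Σ_k (x_{k,i} - mean_i) · (x_{k,j} - mean_j), with n-1 = 3.
  S[A,A] = ((-1.25)·(-1.25) + (1.75)·(1.75) + (2.75)·(2.75) + (-3.25)·(-3.25)) / 3 = 22.75/3 = 7.5833
  S[A,B] = ((-1.25)·(-0.5) + (1.75)·(3.5) + (2.75)·(-1.5) + (-3.25)·(-1.5)) / 3 = 7.5/3 = 2.5
  S[B,B] = ((-0.5)·(-0.5) + (3.5)·(3.5) + (-1.5)·(-1.5) + (-1.5)·(-1.5)) / 3 = 17/3 = 5.6667

S is symmetric (S[j,i] = S[i,j]). Assembling:

S = [[7.5833, 2.5],
 [2.5, 5.6667]]


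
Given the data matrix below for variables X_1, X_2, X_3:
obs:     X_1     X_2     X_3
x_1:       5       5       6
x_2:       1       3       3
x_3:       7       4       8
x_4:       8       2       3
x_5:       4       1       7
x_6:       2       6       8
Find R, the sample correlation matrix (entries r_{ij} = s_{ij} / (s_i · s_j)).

Step 1 — column means:
  mean(X_1) = (5 + 1 + 7 + 8 + 4 + 2) / 6 = 27/6 = 4.5
  mean(X_2) = (5 + 3 + 4 + 2 + 1 + 6) / 6 = 21/6 = 3.5
  mean(X_3) = (6 + 3 + 8 + 3 + 7 + 8) / 6 = 35/6 = 5.8333

Step 2 — sample variances and covariances s[i,j] = (1/(n-1)) · Σ_k (x_{k,i} - mean_i) · (x_{k,j} - mean_j), with n-1 = 5:
  s[X_1,X_1] = ((0.5)·(0.5) + (-3.5)·(-3.5) + (2.5)·(2.5) + (3.5)·(3.5) + (-0.5)·(-0.5) + (-2.5)·(-2.5)) / 5 = 37.5/5 = 7.5
  s[X_1,X_2] = ((0.5)·(1.5) + (-3.5)·(-0.5) + (2.5)·(0.5) + (3.5)·(-1.5) + (-0.5)·(-2.5) + (-2.5)·(2.5)) / 5 = -6.5/5 = -1.3
  s[X_1,X_3] = ((0.5)·(0.1667) + (-3.5)·(-2.8333) + (2.5)·(2.1667) + (3.5)·(-2.8333) + (-0.5)·(1.1667) + (-2.5)·(2.1667)) / 5 = -0.5/5 = -0.1
  s[X_2,X_2] = ((1.5)·(1.5) + (-0.5)·(-0.5) + (0.5)·(0.5) + (-1.5)·(-1.5) + (-2.5)·(-2.5) + (2.5)·(2.5)) / 5 = 17.5/5 = 3.5
  s[X_2,X_3] = ((1.5)·(0.1667) + (-0.5)·(-2.8333) + (0.5)·(2.1667) + (-1.5)·(-2.8333) + (-2.5)·(1.1667) + (2.5)·(2.1667)) / 5 = 9.5/5 = 1.9
  s[X_3,X_3] = ((0.1667)·(0.1667) + (-2.8333)·(-2.8333) + (2.1667)·(2.1667) + (-2.8333)·(-2.8333) + (1.1667)·(1.1667) + (2.1667)·(2.1667)) / 5 = 26.8333/5 = 5.3667
  Sample standard deviations s_i = √(s[i,i]):
  s(X_1) = √(7.5) = 2.7386
  s(X_2) = √(3.5) = 1.8708
  s(X_3) = √(5.3667) = 2.3166

Step 3 — r_{ij} = s_{ij} / (s_i · s_j):
  r[X_1,X_1] = 1 (diagonal).
  r[X_1,X_2] = -1.3 / (2.7386 · 1.8708) = -1.3 / 5.1235 = -0.2537
  r[X_1,X_3] = -0.1 / (2.7386 · 2.3166) = -0.1 / 6.3443 = -0.0158
  r[X_2,X_2] = 1 (diagonal).
  r[X_2,X_3] = 1.9 / (1.8708 · 2.3166) = 1.9 / 4.334 = 0.4384
  r[X_3,X_3] = 1 (diagonal).

R is symmetric with unit diagonal. Assembling:

R = [[1, -0.2537, -0.0158],
 [-0.2537, 1, 0.4384],
 [-0.0158, 0.4384, 1]]


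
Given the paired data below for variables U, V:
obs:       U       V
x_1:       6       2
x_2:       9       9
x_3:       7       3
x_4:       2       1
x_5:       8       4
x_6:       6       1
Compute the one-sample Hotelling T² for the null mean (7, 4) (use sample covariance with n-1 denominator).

Step 1 — sample mean vector:
  mean(U) = (6 + 9 + 7 + 2 + 8 + 6) / 6 = 38/6 = 6.3333
  mean(V) = (2 + 9 + 3 + 1 + 4 + 1) / 6 = 20/6 = 3.3333
  x̄ = (6.3333, 3.3333),  deviation x̄ - mu_0 = (6.3333, 3.3333) - (7, 4) = (-0.6667, -0.6667).

Step 2 — sample covariance matrix, S[i,j] = (1/(n-1)) · Σ_k (x_{k,i} - mean_i) · (x_{k,j} - mean_j), divisor n-1 = 5:
  S[U,U] = ((-0.3333)·(-0.3333) + (2.6667)·(2.6667) + (0.6667)·(0.6667) + (-4.3333)·(-4.3333) + (1.6667)·(1.6667) + (-0.3333)·(-0.3333)) / 5 = 29.3333/5 = 5.8667
  S[U,V] = ((-0.3333)·(-1.3333) + (2.6667)·(5.6667) + (0.6667)·(-0.3333) + (-4.3333)·(-2.3333) + (1.6667)·(0.6667) + (-0.3333)·(-2.3333)) / 5 = 27.3333/5 = 5.4667
  S[V,V] = ((-1.3333)·(-1.3333) + (5.6667)·(5.6667) + (-0.3333)·(-0.3333) + (-2.3333)·(-2.3333) + (0.6667)·(0.6667) + (-2.3333)·(-2.3333)) / 5 = 45.3333/5 = 9.0667
  S = [[5.8667, 5.4667],
 [5.4667, 9.0667]].

Step 3 — invert S. det(S) = 5.8667·9.0667 - (5.4667)² = 23.3067.
  S^{-1} = (1/det) · [[d, -b], [-b, a]] = [[0.389, -0.2346],
 [-0.2346, 0.2517]].

Step 4 — quadratic form (x̄ - mu_0)^T · S^{-1} · (x̄ - mu_0):
  S^{-1} · (x̄ - mu_0) = (-0.103, -0.0114),
  (x̄ - mu_0)^T · [...] = (-0.6667)·(-0.103) + (-0.6667)·(-0.0114) = 0.0763.

Step 5 — scale by n: T² = 6 · 0.0763 = 0.4577.

T² ≈ 0.4577


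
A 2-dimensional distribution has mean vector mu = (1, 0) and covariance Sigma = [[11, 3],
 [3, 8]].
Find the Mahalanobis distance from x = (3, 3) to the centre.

Step 1 — centre the observation: (x - mu) = (2, 3).

Step 2 — invert Sigma. det(Sigma) = 11·8 - (3)² = 79.
  Sigma^{-1} = (1/det) · [[d, -b], [-b, a]] = [[0.1013, -0.038],
 [-0.038, 0.1392]].

Step 3 — form the quadratic (x - mu)^T · Sigma^{-1} · (x - mu):
  Sigma^{-1} · (x - mu) = (0.0886, 0.3418).
  (x - mu)^T · [Sigma^{-1} · (x - mu)] = (2)·(0.0886) + (3)·(0.3418) = 1.2025.

Step 4 — take square root: d = √(1.2025) ≈ 1.0966.

d(x, mu) = √(1.2025) ≈ 1.0966


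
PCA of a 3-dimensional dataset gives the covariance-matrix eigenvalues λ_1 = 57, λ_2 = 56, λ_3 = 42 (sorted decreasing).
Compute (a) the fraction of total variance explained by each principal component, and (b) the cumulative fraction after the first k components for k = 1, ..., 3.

Step 1 — total variance = trace(Sigma) = Σ λ_i = 57 + 56 + 42 = 155.

Step 2 — fraction explained by component i = λ_i / Σ λ:
  PC1: 57/155 = 0.3677
  PC2: 56/155 = 0.3613
  PC3: 42/155 = 0.271

Step 3 — cumulative fraction after k components = (λ_1 + ... + λ_k) / Σ λ:
  k = 1: 57/155 = 0.3677
  k = 2: (57 + 56)/155 = 113/155 = 0.729
  k = 3: (57 + 56 + 42)/155 = 155/155 = 1

Summary (fraction, with percent):

explained: PC1 0.3677 (36.77%), PC2 0.3613 (36.13%), PC3 0.271 (27.1%);  cumulative: 0.3677, 0.729, 1


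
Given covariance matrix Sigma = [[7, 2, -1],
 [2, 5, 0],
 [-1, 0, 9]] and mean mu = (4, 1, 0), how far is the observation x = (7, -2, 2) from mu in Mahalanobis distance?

Step 1 — centre the observation: (x - mu) = (3, -3, 2).

Step 2 — invert Sigma (cofactor / det for 3×3, or solve directly):
  Sigma^{-1} = [[0.1642, -0.0657, 0.0182],
 [-0.0657, 0.2263, -0.0073],
 [0.0182, -0.0073, 0.1131]].

Step 3 — form the quadratic (x - mu)^T · Sigma^{-1} · (x - mu):
  Sigma^{-1} · (x - mu) = (0.7263, -0.8905, 0.3029).
  (x - mu)^T · [Sigma^{-1} · (x - mu)] = (3)·(0.7263) + (-3)·(-0.8905) + (2)·(0.3029) = 5.4562.

Step 4 — take square root: d = √(5.4562) ≈ 2.3359.

d(x, mu) = √(5.4562) ≈ 2.3359


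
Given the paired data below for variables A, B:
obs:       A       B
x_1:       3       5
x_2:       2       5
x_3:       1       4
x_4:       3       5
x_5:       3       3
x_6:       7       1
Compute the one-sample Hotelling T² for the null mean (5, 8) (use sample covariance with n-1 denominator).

Step 1 — sample mean vector:
  mean(A) = (3 + 2 + 1 + 3 + 3 + 7) / 6 = 19/6 = 3.1667
  mean(B) = (5 + 5 + 4 + 5 + 3 + 1) / 6 = 23/6 = 3.8333
  x̄ = (3.1667, 3.8333),  deviation x̄ - mu_0 = (3.1667, 3.8333) - (5, 8) = (-1.8333, -4.1667).

Step 2 — sample covariance matrix, S[i,j] = (1/(n-1)) · Σ_k (x_{k,i} - mean_i) · (x_{k,j} - mean_j), divisor n-1 = 5:
  S[A,A] = ((-0.1667)·(-0.1667) + (-1.1667)·(-1.1667) + (-2.1667)·(-2.1667) + (-0.1667)·(-0.1667) + (-0.1667)·(-0.1667) + (3.8333)·(3.8333)) / 5 = 20.8333/5 = 4.1667
  S[A,B] = ((-0.1667)·(1.1667) + (-1.1667)·(1.1667) + (-2.1667)·(0.1667) + (-0.1667)·(1.1667) + (-0.1667)·(-0.8333) + (3.8333)·(-2.8333)) / 5 = -12.8333/5 = -2.5667
  S[B,B] = ((1.1667)·(1.1667) + (1.1667)·(1.1667) + (0.1667)·(0.1667) + (1.1667)·(1.1667) + (-0.8333)·(-0.8333) + (-2.8333)·(-2.8333)) / 5 = 12.8333/5 = 2.5667
  S = [[4.1667, -2.5667],
 [-2.5667, 2.5667]].

Step 3 — invert S. det(S) = 4.1667·2.5667 - (-2.5667)² = 4.1067.
  S^{-1} = (1/det) · [[d, -b], [-b, a]] = [[0.625, 0.625],
 [0.625, 1.0146]].

Step 4 — quadratic form (x̄ - mu_0)^T · S^{-1} · (x̄ - mu_0):
  S^{-1} · (x̄ - mu_0) = (-3.75, -5.3734),
  (x̄ - mu_0)^T · [...] = (-1.8333)·(-3.75) + (-4.1667)·(-5.3734) = 29.2641.

Step 5 — scale by n: T² = 6 · 29.2641 = 175.5844.

T² ≈ 175.5844


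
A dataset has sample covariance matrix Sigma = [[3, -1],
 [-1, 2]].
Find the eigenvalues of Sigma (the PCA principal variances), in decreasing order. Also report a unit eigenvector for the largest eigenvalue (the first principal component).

Step 1 — characteristic polynomial of 2×2 Sigma:
  det(Sigma - λI) = λ² - trace · λ + det = 0.
  trace = 3 + 2 = 5, det = 3·2 - (-1)² = 5.
Step 2 — discriminant:
  Δ = trace² - 4·det = 25 - 20 = 5.
Step 3 — eigenvalues:
  λ = (trace ± √Δ)/2 = (5 ± 2.2361)/2,
  λ_1 = 3.618,  λ_2 = 1.382.

Step 4 — unit eigenvector for λ_1: solve (Sigma - λ_1 I)v = 0. First row:
  (3 - 3.618)·v_x + (-1)·v_y = 0, i.e. (-0.618)·v_x + (-1)·v_y = 0,
  so v ∝ (b, λ_1 - a) = (-1, 0.618); multiply by -1 so the first entry is positive: u = (1, -0.618).
  ||u|| = √((1)² + (-0.618)²) = √(1.382) ≈ 1.1756,
  v_1 = u/||u|| ≈ (0.8507, -0.5257) (||v_1|| = 1).

λ_1 = 3.618,  λ_2 = 1.382;  v_1 ≈ (0.8507, -0.5257)


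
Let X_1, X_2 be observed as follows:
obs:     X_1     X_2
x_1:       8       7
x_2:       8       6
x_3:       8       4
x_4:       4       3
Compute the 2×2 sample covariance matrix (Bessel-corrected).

Step 1 — column means:
  mean(X_1) = (8 + 8 + 8 + 4) / 4 = 28/4 = 7
  mean(X_2) = (7 + 6 + 4 + 3) / 4 = 20/4 = 5

Step 2 — sample covariance S[i,j] = (1/(n-1)) · Σ_k (x_{k,i} - mean_i) · (x_{k,j} - mean_j), with n-1 = 3.
  S[X_1,X_1] = ((1)·(1) + (1)·(1) + (1)·(1) + (-3)·(-3)) / 3 = 12/3 = 4
  S[X_1,X_2] = ((1)·(2) + (1)·(1) + (1)·(-1) + (-3)·(-2)) / 3 = 8/3 = 2.6667
  S[X_2,X_2] = ((2)·(2) + (1)·(1) + (-1)·(-1) + (-2)·(-2)) / 3 = 10/3 = 3.3333

S is symmetric (S[j,i] = S[i,j]). Assembling:

S = [[4, 2.6667],
 [2.6667, 3.3333]]


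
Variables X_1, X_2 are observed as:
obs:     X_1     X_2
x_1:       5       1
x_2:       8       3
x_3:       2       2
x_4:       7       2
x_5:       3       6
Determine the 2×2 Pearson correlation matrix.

Step 1 — column means:
  mean(X_1) = (5 + 8 + 2 + 7 + 3) / 5 = 25/5 = 5
  mean(X_2) = (1 + 3 + 2 + 2 + 6) / 5 = 14/5 = 2.8

Step 2 — sample variances and covariances s[i,j] = (1/(n-1)) · Σ_k (x_{k,i} - mean_i) · (x_{k,j} - mean_j), with n-1 = 4:
  s[X_1,X_1] = ((0)·(0) + (3)·(3) + (-3)·(-3) + (2)·(2) + (-2)·(-2)) / 4 = 26/4 = 6.5
  s[X_1,X_2] = ((0)·(-1.8) + (3)·(0.2) + (-3)·(-0.8) + (2)·(-0.8) + (-2)·(3.2)) / 4 = -5/4 = -1.25
  s[X_2,X_2] = ((-1.8)·(-1.8) + (0.2)·(0.2) + (-0.8)·(-0.8) + (-0.8)·(-0.8) + (3.2)·(3.2)) / 4 = 14.8/4 = 3.7
  Sample standard deviations s_i = √(s[i,i]):
  s(X_1) = √(6.5) = 2.5495
  s(X_2) = √(3.7) = 1.9235

Step 3 — r_{ij} = s_{ij} / (s_i · s_j):
  r[X_1,X_1] = 1 (diagonal).
  r[X_1,X_2] = -1.25 / (2.5495 · 1.9235) = -1.25 / 4.9041 = -0.2549
  r[X_2,X_2] = 1 (diagonal).

R is symmetric with unit diagonal. Assembling:

R = [[1, -0.2549],
 [-0.2549, 1]]


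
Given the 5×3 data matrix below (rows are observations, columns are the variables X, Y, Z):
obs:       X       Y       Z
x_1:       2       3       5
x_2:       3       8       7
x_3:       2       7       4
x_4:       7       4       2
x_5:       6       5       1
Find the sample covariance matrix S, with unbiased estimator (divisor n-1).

Step 1 — column means:
  mean(X) = (2 + 3 + 2 + 7 + 6) / 5 = 20/5 = 4
  mean(Y) = (3 + 8 + 7 + 4 + 5) / 5 = 27/5 = 5.4
  mean(Z) = (5 + 7 + 4 + 2 + 1) / 5 = 19/5 = 3.8

Step 2 — sample covariance S[i,j] = (1/(n-1)) · Σ_k (x_{k,i} - mean_i) · (x_{k,j} - mean_j), with n-1 = 4.
  S[X,X] = ((-2)·(-2) + (-1)·(-1) + (-2)·(-2) + (3)·(3) + (2)·(2)) / 4 = 22/4 = 5.5
  S[X,Y] = ((-2)·(-2.4) + (-1)·(2.6) + (-2)·(1.6) + (3)·(-1.4) + (2)·(-0.4)) / 4 = -6/4 = -1.5
  S[X,Z] = ((-2)·(1.2) + (-1)·(3.2) + (-2)·(0.2) + (3)·(-1.8) + (2)·(-2.8)) / 4 = -17/4 = -4.25
  S[Y,Y] = ((-2.4)·(-2.4) + (2.6)·(2.6) + (1.6)·(1.6) + (-1.4)·(-1.4) + (-0.4)·(-0.4)) / 4 = 17.2/4 = 4.3
  S[Y,Z] = ((-2.4)·(1.2) + (2.6)·(3.2) + (1.6)·(0.2) + (-1.4)·(-1.8) + (-0.4)·(-2.8)) / 4 = 9.4/4 = 2.35
  S[Z,Z] = ((1.2)·(1.2) + (3.2)·(3.2) + (0.2)·(0.2) + (-1.8)·(-1.8) + (-2.8)·(-2.8)) / 4 = 22.8/4 = 5.7

S is symmetric (S[j,i] = S[i,j]). Assembling:

S = [[5.5, -1.5, -4.25],
 [-1.5, 4.3, 2.35],
 [-4.25, 2.35, 5.7]]


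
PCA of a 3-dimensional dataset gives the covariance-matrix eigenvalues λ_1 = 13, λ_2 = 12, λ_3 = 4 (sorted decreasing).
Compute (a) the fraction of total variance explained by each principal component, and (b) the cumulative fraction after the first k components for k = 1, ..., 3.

Step 1 — total variance = trace(Sigma) = Σ λ_i = 13 + 12 + 4 = 29.

Step 2 — fraction explained by component i = λ_i / Σ λ:
  PC1: 13/29 = 0.4483
  PC2: 12/29 = 0.4138
  PC3: 4/29 = 0.1379

Step 3 — cumulative fraction after k components = (λ_1 + ... + λ_k) / Σ λ:
  k = 1: 13/29 = 0.4483
  k = 2: (13 + 12)/29 = 25/29 = 0.8621
  k = 3: (13 + 12 + 4)/29 = 29/29 = 1

Summary (fraction, with percent):

explained: PC1 0.4483 (44.83%), PC2 0.4138 (41.38%), PC3 0.1379 (13.79%);  cumulative: 0.4483, 0.8621, 1


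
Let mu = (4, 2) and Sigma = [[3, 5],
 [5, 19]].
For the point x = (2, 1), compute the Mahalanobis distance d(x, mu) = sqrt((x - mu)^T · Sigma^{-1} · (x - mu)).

Step 1 — centre the observation: (x - mu) = (-2, -1).

Step 2 — invert Sigma. det(Sigma) = 3·19 - (5)² = 32.
  Sigma^{-1} = (1/det) · [[d, -b], [-b, a]] = [[0.5937, -0.1562],
 [-0.1562, 0.0937]].

Step 3 — form the quadratic (x - mu)^T · Sigma^{-1} · (x - mu):
  Sigma^{-1} · (x - mu) = (-1.0312, 0.2187).
  (x - mu)^T · [Sigma^{-1} · (x - mu)] = (-2)·(-1.0312) + (-1)·(0.2187) = 1.8437.

Step 4 — take square root: d = √(1.8437) ≈ 1.3578.

d(x, mu) = √(1.8437) ≈ 1.3578


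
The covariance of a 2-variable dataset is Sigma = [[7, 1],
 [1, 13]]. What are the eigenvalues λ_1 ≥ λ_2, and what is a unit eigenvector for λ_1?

Step 1 — characteristic polynomial of 2×2 Sigma:
  det(Sigma - λI) = λ² - trace · λ + det = 0.
  trace = 7 + 13 = 20, det = 7·13 - (1)² = 90.
Step 2 — discriminant:
  Δ = trace² - 4·det = 400 - 360 = 40.
Step 3 — eigenvalues:
  λ = (trace ± √Δ)/2 = (20 ± 6.3246)/2,
  λ_1 = 13.1623,  λ_2 = 6.8377.

Step 4 — unit eigenvector for λ_1: solve (Sigma - λ_1 I)v = 0. First row:
  (7 - 13.1623)·v_x + (1)·v_y = 0, i.e. (-6.1623)·v_x + (1)·v_y = 0,
  so v ∝ (b, λ_1 - a) = (1, 6.1623) = u.
  ||u|| = √((1)² + (6.1623)²) = √(38.9737) ≈ 6.2429,
  v_1 = u/||u|| ≈ (0.1602, 0.9871) (||v_1|| = 1).

λ_1 = 13.1623,  λ_2 = 6.8377;  v_1 ≈ (0.1602, 0.9871)


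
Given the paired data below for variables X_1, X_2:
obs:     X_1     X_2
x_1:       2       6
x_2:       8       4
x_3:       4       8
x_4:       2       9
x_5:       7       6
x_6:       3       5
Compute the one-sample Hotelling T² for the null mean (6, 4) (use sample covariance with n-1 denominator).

Step 1 — sample mean vector:
  mean(X_1) = (2 + 8 + 4 + 2 + 7 + 3) / 6 = 26/6 = 4.3333
  mean(X_2) = (6 + 4 + 8 + 9 + 6 + 5) / 6 = 38/6 = 6.3333
  x̄ = (4.3333, 6.3333),  deviation x̄ - mu_0 = (4.3333, 6.3333) - (6, 4) = (-1.6667, 2.3333).

Step 2 — sample covariance matrix, S[i,j] = (1/(n-1)) · Σ_k (x_{k,i} - mean_i) · (x_{k,j} - mean_j), divisor n-1 = 5:
  S[X_1,X_1] = ((-2.3333)·(-2.3333) + (3.6667)·(3.6667) + (-0.3333)·(-0.3333) + (-2.3333)·(-2.3333) + (2.6667)·(2.6667) + (-1.3333)·(-1.3333)) / 5 = 33.3333/5 = 6.6667
  S[X_1,X_2] = ((-2.3333)·(-0.3333) + (3.6667)·(-2.3333) + (-0.3333)·(1.6667) + (-2.3333)·(2.6667) + (2.6667)·(-0.3333) + (-1.3333)·(-1.3333)) / 5 = -13.6667/5 = -2.7333
  S[X_2,X_2] = ((-0.3333)·(-0.3333) + (-2.3333)·(-2.3333) + (1.6667)·(1.6667) + (2.6667)·(2.6667) + (-0.3333)·(-0.3333) + (-1.3333)·(-1.3333)) / 5 = 17.3333/5 = 3.4667
  S = [[6.6667, -2.7333],
 [-2.7333, 3.4667]].

Step 3 — invert S. det(S) = 6.6667·3.4667 - (-2.7333)² = 15.64.
  S^{-1} = (1/det) · [[d, -b], [-b, a]] = [[0.2217, 0.1748],
 [0.1748, 0.4263]].

Step 4 — quadratic form (x̄ - mu_0)^T · S^{-1} · (x̄ - mu_0):
  S^{-1} · (x̄ - mu_0) = (0.0384, 0.7033),
  (x̄ - mu_0)^T · [...] = (-1.6667)·(0.0384) + (2.3333)·(0.7033) = 1.5772.

Step 5 — scale by n: T² = 6 · 1.5772 = 9.4629.

T² ≈ 9.4629


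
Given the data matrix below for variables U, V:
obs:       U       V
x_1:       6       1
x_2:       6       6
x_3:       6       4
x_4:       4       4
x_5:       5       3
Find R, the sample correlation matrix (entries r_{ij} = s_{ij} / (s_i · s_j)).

Step 1 — column means:
  mean(U) = (6 + 6 + 6 + 4 + 5) / 5 = 27/5 = 5.4
  mean(V) = (1 + 6 + 4 + 4 + 3) / 5 = 18/5 = 3.6

Step 2 — sample variances and covariances s[i,j] = (1/(n-1)) · Σ_k (x_{k,i} - mean_i) · (x_{k,j} - mean_j), with n-1 = 4:
  s[U,U] = ((0.6)·(0.6) + (0.6)·(0.6) + (0.6)·(0.6) + (-1.4)·(-1.4) + (-0.4)·(-0.4)) / 4 = 3.2/4 = 0.8
  s[U,V] = ((0.6)·(-2.6) + (0.6)·(2.4) + (0.6)·(0.4) + (-1.4)·(0.4) + (-0.4)·(-0.6)) / 4 = -0.2/4 = -0.05
  s[V,V] = ((-2.6)·(-2.6) + (2.4)·(2.4) + (0.4)·(0.4) + (0.4)·(0.4) + (-0.6)·(-0.6)) / 4 = 13.2/4 = 3.3
  Sample standard deviations s_i = √(s[i,i]):
  s(U) = √(0.8) = 0.8944
  s(V) = √(3.3) = 1.8166

Step 3 — r_{ij} = s_{ij} / (s_i · s_j):
  r[U,U] = 1 (diagonal).
  r[U,V] = -0.05 / (0.8944 · 1.8166) = -0.05 / 1.6248 = -0.0308
  r[V,V] = 1 (diagonal).

R is symmetric with unit diagonal. Assembling:

R = [[1, -0.0308],
 [-0.0308, 1]]


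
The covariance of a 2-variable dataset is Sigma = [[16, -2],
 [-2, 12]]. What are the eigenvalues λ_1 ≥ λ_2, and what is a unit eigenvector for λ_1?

Step 1 — characteristic polynomial of 2×2 Sigma:
  det(Sigma - λI) = λ² - trace · λ + det = 0.
  trace = 16 + 12 = 28, det = 16·12 - (-2)² = 188.
Step 2 — discriminant:
  Δ = trace² - 4·det = 784 - 752 = 32.
Step 3 — eigenvalues:
  λ = (trace ± √Δ)/2 = (28 ± 5.6569)/2,
  λ_1 = 16.8284,  λ_2 = 11.1716.

Step 4 — unit eigenvector for λ_1: solve (Sigma - λ_1 I)v = 0. First row:
  (16 - 16.8284)·v_x + (-2)·v_y = 0, i.e. (-0.8284)·v_x + (-2)·v_y = 0,
  so v ∝ (b, λ_1 - a) = (-2, 0.8284); multiply by -1 so the first entry is positive: u = (2, -0.8284).
  ||u|| = √((2)² + (-0.8284)²) = √(4.6863) ≈ 2.1648,
  v_1 = u/||u|| ≈ (0.9239, -0.3827) (||v_1|| = 1).

λ_1 = 16.8284,  λ_2 = 11.1716;  v_1 ≈ (0.9239, -0.3827)


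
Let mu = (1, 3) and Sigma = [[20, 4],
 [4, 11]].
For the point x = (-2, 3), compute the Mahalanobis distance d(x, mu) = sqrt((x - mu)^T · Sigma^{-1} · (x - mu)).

Step 1 — centre the observation: (x - mu) = (-3, 0).

Step 2 — invert Sigma. det(Sigma) = 20·11 - (4)² = 204.
  Sigma^{-1} = (1/det) · [[d, -b], [-b, a]] = [[0.0539, -0.0196],
 [-0.0196, 0.098]].

Step 3 — form the quadratic (x - mu)^T · Sigma^{-1} · (x - mu):
  Sigma^{-1} · (x - mu) = (-0.1618, 0.0588).
  (x - mu)^T · [Sigma^{-1} · (x - mu)] = (-3)·(-0.1618) + (0)·(0.0588) = 0.4853.

Step 4 — take square root: d = √(0.4853) ≈ 0.6966.

d(x, mu) = √(0.4853) ≈ 0.6966


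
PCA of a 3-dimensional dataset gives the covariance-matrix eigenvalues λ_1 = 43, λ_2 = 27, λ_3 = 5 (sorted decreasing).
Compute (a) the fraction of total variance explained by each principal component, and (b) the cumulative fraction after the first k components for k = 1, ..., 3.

Step 1 — total variance = trace(Sigma) = Σ λ_i = 43 + 27 + 5 = 75.

Step 2 — fraction explained by component i = λ_i / Σ λ:
  PC1: 43/75 = 0.5733
  PC2: 27/75 = 0.36
  PC3: 5/75 = 0.0667

Step 3 — cumulative fraction after k components = (λ_1 + ... + λ_k) / Σ λ:
  k = 1: 43/75 = 0.5733
  k = 2: (43 + 27)/75 = 70/75 = 0.9333
  k = 3: (43 + 27 + 5)/75 = 75/75 = 1

Summary (fraction, with percent):

explained: PC1 0.5733 (57.33%), PC2 0.36 (36%), PC3 0.0667 (6.67%);  cumulative: 0.5733, 0.9333, 1


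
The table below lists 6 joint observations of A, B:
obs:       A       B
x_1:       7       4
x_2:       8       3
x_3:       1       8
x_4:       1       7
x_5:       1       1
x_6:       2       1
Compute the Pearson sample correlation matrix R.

Step 1 — column means:
  mean(A) = (7 + 8 + 1 + 1 + 1 + 2) / 6 = 20/6 = 3.3333
  mean(B) = (4 + 3 + 8 + 7 + 1 + 1) / 6 = 24/6 = 4

Step 2 — sample variances and covariances s[i,j] = (1/(n-1)) · Σ_k (x_{k,i} - mean_i) · (x_{k,j} - mean_j), with n-1 = 5:
  s[A,A] = ((3.6667)·(3.6667) + (4.6667)·(4.6667) + (-2.3333)·(-2.3333) + (-2.3333)·(-2.3333) + (-2.3333)·(-2.3333) + (-1.3333)·(-1.3333)) / 5 = 53.3333/5 = 10.6667
  s[A,B] = ((3.6667)·(0) + (4.6667)·(-1) + (-2.3333)·(4) + (-2.3333)·(3) + (-2.3333)·(-3) + (-1.3333)·(-3)) / 5 = -10/5 = -2
  s[B,B] = ((0)·(0) + (-1)·(-1) + (4)·(4) + (3)·(3) + (-3)·(-3) + (-3)·(-3)) / 5 = 44/5 = 8.8
  Sample standard deviations s_i = √(s[i,i]):
  s(A) = √(10.6667) = 3.266
  s(B) = √(8.8) = 2.9665

Step 3 — r_{ij} = s_{ij} / (s_i · s_j):
  r[A,A] = 1 (diagonal).
  r[A,B] = -2 / (3.266 · 2.9665) = -2 / 9.6885 = -0.2064
  r[B,B] = 1 (diagonal).

R is symmetric with unit diagonal. Assembling:

R = [[1, -0.2064],
 [-0.2064, 1]]


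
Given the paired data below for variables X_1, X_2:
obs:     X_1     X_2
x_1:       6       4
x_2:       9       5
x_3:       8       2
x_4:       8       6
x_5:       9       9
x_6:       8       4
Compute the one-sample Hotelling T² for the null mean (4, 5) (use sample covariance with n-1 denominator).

Step 1 — sample mean vector:
  mean(X_1) = (6 + 9 + 8 + 8 + 9 + 8) / 6 = 48/6 = 8
  mean(X_2) = (4 + 5 + 2 + 6 + 9 + 4) / 6 = 30/6 = 5
  x̄ = (8, 5),  deviation x̄ - mu_0 = (8, 5) - (4, 5) = (4, 0).

Step 2 — sample covariance matrix, S[i,j] = (1/(n-1)) · Σ_k (x_{k,i} - mean_i) · (x_{k,j} - mean_j), divisor n-1 = 5:
  S[X_1,X_1] = ((-2)·(-2) + (1)·(1) + (0)·(0) + (0)·(0) + (1)·(1) + (0)·(0)) / 5 = 6/5 = 1.2
  S[X_1,X_2] = ((-2)·(-1) + (1)·(0) + (0)·(-3) + (0)·(1) + (1)·(4) + (0)·(-1)) / 5 = 6/5 = 1.2
  S[X_2,X_2] = ((-1)·(-1) + (0)·(0) + (-3)·(-3) + (1)·(1) + (4)·(4) + (-1)·(-1)) / 5 = 28/5 = 5.6
  S = [[1.2, 1.2],
 [1.2, 5.6]].

Step 3 — invert S. det(S) = 1.2·5.6 - (1.2)² = 5.28.
  S^{-1} = (1/det) · [[d, -b], [-b, a]] = [[1.0606, -0.2273],
 [-0.2273, 0.2273]].

Step 4 — quadratic form (x̄ - mu_0)^T · S^{-1} · (x̄ - mu_0):
  S^{-1} · (x̄ - mu_0) = (4.2424, -0.9091),
  (x̄ - mu_0)^T · [...] = (4)·(4.2424) + (0)·(-0.9091) = 16.9697.

Step 5 — scale by n: T² = 6 · 16.9697 = 101.8182.

T² ≈ 101.8182


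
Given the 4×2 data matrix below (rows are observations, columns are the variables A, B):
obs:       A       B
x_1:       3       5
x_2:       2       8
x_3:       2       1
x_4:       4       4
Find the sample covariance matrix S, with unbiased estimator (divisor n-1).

Step 1 — column means:
  mean(A) = (3 + 2 + 2 + 4) / 4 = 11/4 = 2.75
  mean(B) = (5 + 8 + 1 + 4) / 4 = 18/4 = 4.5

Step 2 — sample covariance S[i,j] = (1/(n-1)) · Σ_k (x_{k,i} - mean_i) · (x_{k,j} - mean_j), with n-1 = 3.
  S[A,A] = ((0.25)·(0.25) + (-0.75)·(-0.75) + (-0.75)·(-0.75) + (1.25)·(1.25)) / 3 = 2.75/3 = 0.9167
  S[A,B] = ((0.25)·(0.5) + (-0.75)·(3.5) + (-0.75)·(-3.5) + (1.25)·(-0.5)) / 3 = -0.5/3 = -0.1667
  S[B,B] = ((0.5)·(0.5) + (3.5)·(3.5) + (-3.5)·(-3.5) + (-0.5)·(-0.5)) / 3 = 25/3 = 8.3333

S is symmetric (S[j,i] = S[i,j]). Assembling:

S = [[0.9167, -0.1667],
 [-0.1667, 8.3333]]


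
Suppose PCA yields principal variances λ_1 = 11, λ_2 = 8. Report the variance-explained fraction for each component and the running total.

Step 1 — total variance = trace(Sigma) = Σ λ_i = 11 + 8 = 19.

Step 2 — fraction explained by component i = λ_i / Σ λ:
  PC1: 11/19 = 0.5789
  PC2: 8/19 = 0.4211

Step 3 — cumulative fraction after k components = (λ_1 + ... + λ_k) / Σ λ:
  k = 1: 11/19 = 0.5789
  k = 2: (11 + 8)/19 = 19/19 = 1

Summary (fraction, with percent):

explained: PC1 0.5789 (57.89%), PC2 0.4211 (42.11%);  cumulative: 0.5789, 1


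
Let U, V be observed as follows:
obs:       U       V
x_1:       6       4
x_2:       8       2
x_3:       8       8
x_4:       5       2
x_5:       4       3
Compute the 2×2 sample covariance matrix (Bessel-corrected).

Step 1 — column means:
  mean(U) = (6 + 8 + 8 + 5 + 4) / 5 = 31/5 = 6.2
  mean(V) = (4 + 2 + 8 + 2 + 3) / 5 = 19/5 = 3.8

Step 2 — sample covariance S[i,j] = (1/(n-1)) · Σ_k (x_{k,i} - mean_i) · (x_{k,j} - mean_j), with n-1 = 4.
  S[U,U] = ((-0.2)·(-0.2) + (1.8)·(1.8) + (1.8)·(1.8) + (-1.2)·(-1.2) + (-2.2)·(-2.2)) / 4 = 12.8/4 = 3.2
  S[U,V] = ((-0.2)·(0.2) + (1.8)·(-1.8) + (1.8)·(4.2) + (-1.2)·(-1.8) + (-2.2)·(-0.8)) / 4 = 8.2/4 = 2.05
  S[V,V] = ((0.2)·(0.2) + (-1.8)·(-1.8) + (4.2)·(4.2) + (-1.8)·(-1.8) + (-0.8)·(-0.8)) / 4 = 24.8/4 = 6.2

S is symmetric (S[j,i] = S[i,j]). Assembling:

S = [[3.2, 2.05],
 [2.05, 6.2]]


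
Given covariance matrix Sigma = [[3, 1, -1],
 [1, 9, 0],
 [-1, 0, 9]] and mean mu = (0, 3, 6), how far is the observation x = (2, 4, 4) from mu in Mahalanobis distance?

Step 1 — centre the observation: (x - mu) = (2, 1, -2).

Step 2 — invert Sigma (cofactor / det for 3×3, or solve directly):
  Sigma^{-1} = [[0.36, -0.04, 0.04],
 [-0.04, 0.1156, -0.0044],
 [0.04, -0.0044, 0.1156]].

Step 3 — form the quadratic (x - mu)^T · Sigma^{-1} · (x - mu):
  Sigma^{-1} · (x - mu) = (0.6, 0.0444, -0.1556).
  (x - mu)^T · [Sigma^{-1} · (x - mu)] = (2)·(0.6) + (1)·(0.0444) + (-2)·(-0.1556) = 1.5556.

Step 4 — take square root: d = √(1.5556) ≈ 1.2472.

d(x, mu) = √(1.5556) ≈ 1.2472


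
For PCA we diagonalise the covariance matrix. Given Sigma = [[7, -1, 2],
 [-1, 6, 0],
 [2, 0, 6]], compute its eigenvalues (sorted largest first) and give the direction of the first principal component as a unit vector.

Step 1 — characteristic polynomial p(λ) = det(λI - Sigma) = λ³ - tr·λ² + c_1·λ - det, where tr = trace, c_1 = sum of the principal 2×2 minors, det = det(Sigma):
  tr = 7 + 6 + 6 = 19,
  c_1 = (7·6 - (-1)²) + (7·6 - (2)²) + (6·6 - (0)²) = 41 + 38 + 36 = 115,
  det = 7·(6·6 - (0)²) - (-1)·((-1)·6 - (0)·(2)) + (2)·((-1)·(0) - 6·(2)) = 7·(36) - (-1)·(-6) + (2)·(-12) = 222.
  So p(λ) = λ³ - 19λ² + 115λ - 222.
Step 2 — look for an integer root (rational root theorem: any rational root is an integer divisor of 222). Testing λ = 6:
  p(6) = 216 - 684 + 690 - 222 = 0  ✓
  Dividing out (λ - 6): p(λ) = (λ - 6)(λ² - 13λ + 37).
Step 3 — remaining eigenvalues from the quadratic λ² - 13λ + 37 = 0:
  Δ = 13² - 4·37 = 169 - 148 = 21,  λ = (13 ± √21)/2 = (13 ± 4.5826)/2 ≈ 8.7913 or 4.2087.
  Sorted: λ_1 = 8.7913,  λ_2 = 6,  λ_3 = 4.2087  (check: sum = 19 = tr ✓).

Step 4 — unit eigenvector for λ_1 ≈ 8.7913: v spans the null space of (Sigma - λ_1 I), whose rows are
  r_1 = (-1.7913, -1, 2),  r_2 = (-1, -2.7913, 0),  r_3 = (2, 0, -2.7913).
  v is orthogonal to every row, so take v ∝ r_1 × r_2 = ((-1)·(0) - (2)·(-2.7913), (2)·(-1) - (-1.7913)·(0), (-1.7913)·(-2.7913) - (-1)·(-1)) ≈ (5.5826, -2, 4).
  Let u = (5.5826, -2, 4).
  ||u|| = √((5.5826)² + (-2)² + (4)²) = √(51.1652) ≈ 7.153,  v_1 = u/||u|| ≈ (0.7805, -0.2796, 0.5592) (||v_1|| = 1).

λ_1 = 8.7913,  λ_2 = 6,  λ_3 = 4.2087;  v_1 ≈ (0.7805, -0.2796, 0.5592)


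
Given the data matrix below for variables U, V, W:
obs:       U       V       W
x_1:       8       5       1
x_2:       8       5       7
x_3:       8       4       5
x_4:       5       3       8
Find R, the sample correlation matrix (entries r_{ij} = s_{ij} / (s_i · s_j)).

Step 1 — column means:
  mean(U) = (8 + 8 + 8 + 5) / 4 = 29/4 = 7.25
  mean(V) = (5 + 5 + 4 + 3) / 4 = 17/4 = 4.25
  mean(W) = (1 + 7 + 5 + 8) / 4 = 21/4 = 5.25

Step 2 — sample variances and covariances s[i,j] = (1/(n-1)) · Σ_k (x_{k,i} - mean_i) · (x_{k,j} - mean_j), with n-1 = 3:
  s[U,U] = ((0.75)·(0.75) + (0.75)·(0.75) + (0.75)·(0.75) + (-2.25)·(-2.25)) / 3 = 6.75/3 = 2.25
  s[U,V] = ((0.75)·(0.75) + (0.75)·(0.75) + (0.75)·(-0.25) + (-2.25)·(-1.25)) / 3 = 3.75/3 = 1.25
  s[U,W] = ((0.75)·(-4.25) + (0.75)·(1.75) + (0.75)·(-0.25) + (-2.25)·(2.75)) / 3 = -8.25/3 = -2.75
  s[V,V] = ((0.75)·(0.75) + (0.75)·(0.75) + (-0.25)·(-0.25) + (-1.25)·(-1.25)) / 3 = 2.75/3 = 0.9167
  s[V,W] = ((0.75)·(-4.25) + (0.75)·(1.75) + (-0.25)·(-0.25) + (-1.25)·(2.75)) / 3 = -5.25/3 = -1.75
  s[W,W] = ((-4.25)·(-4.25) + (1.75)·(1.75) + (-0.25)·(-0.25) + (2.75)·(2.75)) / 3 = 28.75/3 = 9.5833
  Sample standard deviations s_i = √(s[i,i]):
  s(U) = √(2.25) = 1.5
  s(V) = √(0.9167) = 0.9574
  s(W) = √(9.5833) = 3.0957

Step 3 — r_{ij} = s_{ij} / (s_i · s_j):
  r[U,U] = 1 (diagonal).
  r[U,V] = 1.25 / (1.5 · 0.9574) = 1.25 / 1.4361 = 0.8704
  r[U,W] = -2.75 / (1.5 · 3.0957) = -2.75 / 4.6435 = -0.5922
  r[V,V] = 1 (diagonal).
  r[V,W] = -1.75 / (0.9574 · 3.0957) = -1.75 / 2.9639 = -0.5904
  r[W,W] = 1 (diagonal).

R is symmetric with unit diagonal. Assembling:

R = [[1, 0.8704, -0.5922],
 [0.8704, 1, -0.5904],
 [-0.5922, -0.5904, 1]]


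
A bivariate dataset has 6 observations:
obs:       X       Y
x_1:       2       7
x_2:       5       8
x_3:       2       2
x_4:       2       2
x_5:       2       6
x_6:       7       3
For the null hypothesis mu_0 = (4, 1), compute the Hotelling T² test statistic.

Step 1 — sample mean vector:
  mean(X) = (2 + 5 + 2 + 2 + 2 + 7) / 6 = 20/6 = 3.3333
  mean(Y) = (7 + 8 + 2 + 2 + 6 + 3) / 6 = 28/6 = 4.6667
  x̄ = (3.3333, 4.6667),  deviation x̄ - mu_0 = (3.3333, 4.6667) - (4, 1) = (-0.6667, 3.6667).

Step 2 — sample covariance matrix, S[i,j] = (1/(n-1)) · Σ_k (x_{k,i} - mean_i) · (x_{k,j} - mean_j), divisor n-1 = 5:
  S[X,X] = ((-1.3333)·(-1.3333) + (1.6667)·(1.6667) + (-1.3333)·(-1.3333) + (-1.3333)·(-1.3333) + (-1.3333)·(-1.3333) + (3.6667)·(3.6667)) / 5 = 23.3333/5 = 4.6667
  S[X,Y] = ((-1.3333)·(2.3333) + (1.6667)·(3.3333) + (-1.3333)·(-2.6667) + (-1.3333)·(-2.6667) + (-1.3333)·(1.3333) + (3.6667)·(-1.6667)) / 5 = 1.6667/5 = 0.3333
  S[Y,Y] = ((2.3333)·(2.3333) + (3.3333)·(3.3333) + (-2.6667)·(-2.6667) + (-2.6667)·(-2.6667) + (1.3333)·(1.3333) + (-1.6667)·(-1.6667)) / 5 = 35.3333/5 = 7.0667
  S = [[4.6667, 0.3333],
 [0.3333, 7.0667]].

Step 3 — invert S. det(S) = 4.6667·7.0667 - (0.3333)² = 32.8667.
  S^{-1} = (1/det) · [[d, -b], [-b, a]] = [[0.215, -0.0101],
 [-0.0101, 0.142]].

Step 4 — quadratic form (x̄ - mu_0)^T · S^{-1} · (x̄ - mu_0):
  S^{-1} · (x̄ - mu_0) = (-0.1805, 0.5274),
  (x̄ - mu_0)^T · [...] = (-0.6667)·(-0.1805) + (3.6667)·(0.5274) = 2.0541.

Step 5 — scale by n: T² = 6 · 2.0541 = 12.3245.

T² ≈ 12.3245


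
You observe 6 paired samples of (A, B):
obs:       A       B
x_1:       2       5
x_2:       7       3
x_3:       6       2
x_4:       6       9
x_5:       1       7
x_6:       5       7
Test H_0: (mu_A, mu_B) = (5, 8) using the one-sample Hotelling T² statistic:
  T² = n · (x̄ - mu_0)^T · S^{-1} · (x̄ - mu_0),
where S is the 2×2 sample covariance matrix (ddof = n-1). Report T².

Step 1 — sample mean vector:
  mean(A) = (2 + 7 + 6 + 6 + 1 + 5) / 6 = 27/6 = 4.5
  mean(B) = (5 + 3 + 2 + 9 + 7 + 7) / 6 = 33/6 = 5.5
  x̄ = (4.5, 5.5),  deviation x̄ - mu_0 = (4.5, 5.5) - (5, 8) = (-0.5, -2.5).

Step 2 — sample covariance matrix, S[i,j] = (1/(n-1)) · Σ_k (x_{k,i} - mean_i) · (x_{k,j} - mean_j), divisor n-1 = 5:
  S[A,A] = ((-2.5)·(-2.5) + (2.5)·(2.5) + (1.5)·(1.5) + (1.5)·(1.5) + (-3.5)·(-3.5) + (0.5)·(0.5)) / 5 = 29.5/5 = 5.9
  S[A,B] = ((-2.5)·(-0.5) + (2.5)·(-2.5) + (1.5)·(-3.5) + (1.5)·(3.5) + (-3.5)·(1.5) + (0.5)·(1.5)) / 5 = -9.5/5 = -1.9
  S[B,B] = ((-0.5)·(-0.5) + (-2.5)·(-2.5) + (-3.5)·(-3.5) + (3.5)·(3.5) + (1.5)·(1.5) + (1.5)·(1.5)) / 5 = 35.5/5 = 7.1
  S = [[5.9, -1.9],
 [-1.9, 7.1]].

Step 3 — invert S. det(S) = 5.9·7.1 - (-1.9)² = 38.28.
  S^{-1} = (1/det) · [[d, -b], [-b, a]] = [[0.1855, 0.0496],
 [0.0496, 0.1541]].

Step 4 — quadratic form (x̄ - mu_0)^T · S^{-1} · (x̄ - mu_0):
  S^{-1} · (x̄ - mu_0) = (-0.2168, -0.4101),
  (x̄ - mu_0)^T · [...] = (-0.5)·(-0.2168) + (-2.5)·(-0.4101) = 1.1338.

Step 5 — scale by n: T² = 6 · 1.1338 = 6.8025.

T² ≈ 6.8025


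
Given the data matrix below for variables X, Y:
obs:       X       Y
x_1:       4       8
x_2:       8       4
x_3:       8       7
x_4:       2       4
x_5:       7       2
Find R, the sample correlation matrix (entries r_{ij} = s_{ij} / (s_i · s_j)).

Step 1 — column means:
  mean(X) = (4 + 8 + 8 + 2 + 7) / 5 = 29/5 = 5.8
  mean(Y) = (8 + 4 + 7 + 4 + 2) / 5 = 25/5 = 5

Step 2 — sample variances and covariances s[i,j] = (1/(n-1)) · Σ_k (x_{k,i} - mean_i) · (x_{k,j} - mean_j), with n-1 = 4:
  s[X,X] = ((-1.8)·(-1.8) + (2.2)·(2.2) + (2.2)·(2.2) + (-3.8)·(-3.8) + (1.2)·(1.2)) / 4 = 28.8/4 = 7.2
  s[X,Y] = ((-1.8)·(3) + (2.2)·(-1) + (2.2)·(2) + (-3.8)·(-1) + (1.2)·(-3)) / 4 = -3/4 = -0.75
  s[Y,Y] = ((3)·(3) + (-1)·(-1) + (2)·(2) + (-1)·(-1) + (-3)·(-3)) / 4 = 24/4 = 6
  Sample standard deviations s_i = √(s[i,i]):
  s(X) = √(7.2) = 2.6833
  s(Y) = √(6) = 2.4495

Step 3 — r_{ij} = s_{ij} / (s_i · s_j):
  r[X,X] = 1 (diagonal).
  r[X,Y] = -0.75 / (2.6833 · 2.4495) = -0.75 / 6.5727 = -0.1141
  r[Y,Y] = 1 (diagonal).

R is symmetric with unit diagonal. Assembling:

R = [[1, -0.1141],
 [-0.1141, 1]]


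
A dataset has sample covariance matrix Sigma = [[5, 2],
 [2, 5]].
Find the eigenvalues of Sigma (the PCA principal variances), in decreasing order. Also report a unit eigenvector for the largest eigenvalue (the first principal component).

Step 1 — characteristic polynomial of 2×2 Sigma:
  det(Sigma - λI) = λ² - trace · λ + det = 0.
  trace = 5 + 5 = 10, det = 5·5 - (2)² = 21.
Step 2 — discriminant:
  Δ = trace² - 4·det = 100 - 84 = 16.
Step 3 — eigenvalues:
  λ = (trace ± √Δ)/2 = (10 ± 4)/2,
  λ_1 = 7,  λ_2 = 3.

Step 4 — unit eigenvector for λ_1: solve (Sigma - λ_1 I)v = 0. First row:
  (5 - 7)·v_x + (2)·v_y = 0, i.e. (-2)·v_x + (2)·v_y = 0,
  so v ∝ (b, λ_1 - a) = (2, 2) = u.
  ||u|| = √((2)² + (2)²) = √(8) ≈ 2.8284,
  v_1 = u/||u|| ≈ (0.7071, 0.7071) (||v_1|| = 1).

λ_1 = 7,  λ_2 = 3;  v_1 ≈ (0.7071, 0.7071)


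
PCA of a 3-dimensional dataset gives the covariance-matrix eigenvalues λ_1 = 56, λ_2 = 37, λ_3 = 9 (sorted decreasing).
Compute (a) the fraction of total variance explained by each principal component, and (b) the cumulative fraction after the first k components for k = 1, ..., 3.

Step 1 — total variance = trace(Sigma) = Σ λ_i = 56 + 37 + 9 = 102.

Step 2 — fraction explained by component i = λ_i / Σ λ:
  PC1: 56/102 = 0.549
  PC2: 37/102 = 0.3627
  PC3: 9/102 = 0.0882

Step 3 — cumulative fraction after k components = (λ_1 + ... + λ_k) / Σ λ:
  k = 1: 56/102 = 0.549
  k = 2: (56 + 37)/102 = 93/102 = 0.9118
  k = 3: (56 + 37 + 9)/102 = 102/102 = 1

Summary (fraction, with percent):

explained: PC1 0.549 (54.9%), PC2 0.3627 (36.27%), PC3 0.0882 (8.82%);  cumulative: 0.549, 0.9118, 1


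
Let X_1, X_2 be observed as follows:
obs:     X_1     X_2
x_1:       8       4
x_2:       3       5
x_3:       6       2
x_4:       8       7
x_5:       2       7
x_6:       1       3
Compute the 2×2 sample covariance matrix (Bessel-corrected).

Step 1 — column means:
  mean(X_1) = (8 + 3 + 6 + 8 + 2 + 1) / 6 = 28/6 = 4.6667
  mean(X_2) = (4 + 5 + 2 + 7 + 7 + 3) / 6 = 28/6 = 4.6667

Step 2 — sample covariance S[i,j] = (1/(n-1)) · Σ_k (x_{k,i} - mean_i) · (x_{k,j} - mean_j), with n-1 = 5.
  S[X_1,X_1] = ((3.3333)·(3.3333) + (-1.6667)·(-1.6667) + (1.3333)·(1.3333) + (3.3333)·(3.3333) + (-2.6667)·(-2.6667) + (-3.6667)·(-3.6667)) / 5 = 47.3333/5 = 9.4667
  S[X_1,X_2] = ((3.3333)·(-0.6667) + (-1.6667)·(0.3333) + (1.3333)·(-2.6667) + (3.3333)·(2.3333) + (-2.6667)·(2.3333) + (-3.6667)·(-1.6667)) / 5 = 1.3333/5 = 0.2667
  S[X_2,X_2] = ((-0.6667)·(-0.6667) + (0.3333)·(0.3333) + (-2.6667)·(-2.6667) + (2.3333)·(2.3333) + (2.3333)·(2.3333) + (-1.6667)·(-1.6667)) / 5 = 21.3333/5 = 4.2667

S is symmetric (S[j,i] = S[i,j]). Assembling:

S = [[9.4667, 0.2667],
 [0.2667, 4.2667]]


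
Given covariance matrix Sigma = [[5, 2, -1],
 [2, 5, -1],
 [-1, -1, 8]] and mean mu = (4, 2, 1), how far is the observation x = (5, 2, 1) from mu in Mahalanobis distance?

Step 1 — centre the observation: (x - mu) = (1, 0, 0).

Step 2 — invert Sigma (cofactor / det for 3×3, or solve directly):
  Sigma^{-1} = [[0.2407, -0.0926, 0.0185],
 [-0.0926, 0.2407, 0.0185],
 [0.0185, 0.0185, 0.1296]].

Step 3 — form the quadratic (x - mu)^T · Sigma^{-1} · (x - mu):
  Sigma^{-1} · (x - mu) = (0.2407, -0.0926, 0.0185).
  (x - mu)^T · [Sigma^{-1} · (x - mu)] = (1)·(0.2407) + (0)·(-0.0926) + (0)·(0.0185) = 0.2407.

Step 4 — take square root: d = √(0.2407) ≈ 0.4907.

d(x, mu) = √(0.2407) ≈ 0.4907


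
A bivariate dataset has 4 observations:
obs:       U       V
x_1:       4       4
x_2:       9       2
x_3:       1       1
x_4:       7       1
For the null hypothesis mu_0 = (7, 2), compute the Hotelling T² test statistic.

Step 1 — sample mean vector:
  mean(U) = (4 + 9 + 1 + 7) / 4 = 21/4 = 5.25
  mean(V) = (4 + 2 + 1 + 1) / 4 = 8/4 = 2
  x̄ = (5.25, 2),  deviation x̄ - mu_0 = (5.25, 2) - (7, 2) = (-1.75, 0).

Step 2 — sample covariance matrix, S[i,j] = (1/(n-1)) · Σ_k (x_{k,i} - mean_i) · (x_{k,j} - mean_j), divisor n-1 = 3:
  S[U,U] = ((-1.25)·(-1.25) + (3.75)·(3.75) + (-4.25)·(-4.25) + (1.75)·(1.75)) / 3 = 36.75/3 = 12.25
  S[U,V] = ((-1.25)·(2) + (3.75)·(0) + (-4.25)·(-1) + (1.75)·(-1)) / 3 = 0/3 = 0
  S[V,V] = ((2)·(2) + (0)·(0) + (-1)·(-1) + (-1)·(-1)) / 3 = 6/3 = 2
  S = [[12.25, 0],
 [0, 2]].

Step 3 — invert S. det(S) = 12.25·2 - (0)² = 24.5.
  S^{-1} = (1/det) · [[d, -b], [-b, a]] = [[0.0816, 0],
 [0, 0.5]].

Step 4 — quadratic form (x̄ - mu_0)^T · S^{-1} · (x̄ - mu_0):
  S^{-1} · (x̄ - mu_0) = (-0.1429, 0),
  (x̄ - mu_0)^T · [...] = (-1.75)·(-0.1429) + (0)·(0) = 0.25.

Step 5 — scale by n: T² = 4 · 0.25 = 1.

T² ≈ 1


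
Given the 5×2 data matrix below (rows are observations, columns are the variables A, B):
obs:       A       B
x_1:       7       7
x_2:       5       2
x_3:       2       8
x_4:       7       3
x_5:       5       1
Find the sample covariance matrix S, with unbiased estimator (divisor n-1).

Step 1 — column means:
  mean(A) = (7 + 5 + 2 + 7 + 5) / 5 = 26/5 = 5.2
  mean(B) = (7 + 2 + 8 + 3 + 1) / 5 = 21/5 = 4.2

Step 2 — sample covariance S[i,j] = (1/(n-1)) · Σ_k (x_{k,i} - mean_i) · (x_{k,j} - mean_j), with n-1 = 4.
  S[A,A] = ((1.8)·(1.8) + (-0.2)·(-0.2) + (-3.2)·(-3.2) + (1.8)·(1.8) + (-0.2)·(-0.2)) / 4 = 16.8/4 = 4.2
  S[A,B] = ((1.8)·(2.8) + (-0.2)·(-2.2) + (-3.2)·(3.8) + (1.8)·(-1.2) + (-0.2)·(-3.2)) / 4 = -8.2/4 = -2.05
  S[B,B] = ((2.8)·(2.8) + (-2.2)·(-2.2) + (3.8)·(3.8) + (-1.2)·(-1.2) + (-3.2)·(-3.2)) / 4 = 38.8/4 = 9.7

S is symmetric (S[j,i] = S[i,j]). Assembling:

S = [[4.2, -2.05],
 [-2.05, 9.7]]
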